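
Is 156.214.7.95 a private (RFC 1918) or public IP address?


RFC 1918 private ranges:
  10.0.0.0/8 (10.0.0.0 - 10.255.255.255)
  172.16.0.0/12 (172.16.0.0 - 172.31.255.255)
  192.168.0.0/16 (192.168.0.0 - 192.168.255.255)
Public (not in any RFC 1918 range)


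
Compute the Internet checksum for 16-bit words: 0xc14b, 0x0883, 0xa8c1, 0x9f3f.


Sum all words (with carry folding):
+ 0xc14b = 0xc14b
+ 0x0883 = 0xc9ce
+ 0xa8c1 = 0x7290
+ 0x9f3f = 0x11d0
One's complement: ~0x11d0
Checksum = 0xee2f


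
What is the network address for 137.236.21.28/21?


IP:   10001001.11101100.00010101.00011100
Mask: 11111111.11111111.11111000.00000000
AND operation:
Net:  10001001.11101100.00010000.00000000
Network: 137.236.16.0/21


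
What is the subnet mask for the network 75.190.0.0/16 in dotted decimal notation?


/16 means 16 network bits, 16 host bits
Binary: 11111111111111110000000000000000
Mask: 255.255.0.0


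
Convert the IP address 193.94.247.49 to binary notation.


193 = 11000001
94 = 01011110
247 = 11110111
49 = 00110001
Binary: 11000001.01011110.11110111.00110001


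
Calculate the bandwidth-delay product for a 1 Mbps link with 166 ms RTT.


BDP = bandwidth * RTT
= 1 Mbps * 166 ms
= 1 * 1e6 * 166 / 1000 bits
= 166000 bits
= 20750 bytes
= 20.2637 KB
BDP = 166000 bits (20750 bytes)


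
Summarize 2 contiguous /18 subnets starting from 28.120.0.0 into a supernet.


Original prefix: /18
Number of subnets: 2 = 2^1
New prefix = 18 - 1 = 17
Supernet: 28.120.0.0/17


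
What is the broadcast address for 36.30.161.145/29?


Network: 36.30.161.144/29
Host bits = 3
Set all host bits to 1:
Broadcast: 36.30.161.151


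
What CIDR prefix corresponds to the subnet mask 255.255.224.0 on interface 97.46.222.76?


Binary: 11111111.11111111.11100000.00000000
Count leading 1s
Prefix: /19


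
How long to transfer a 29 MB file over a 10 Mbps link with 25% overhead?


Effective throughput = 10 * (1 - 25/100) = 7.5 Mbps
File size in Mb = 29 * 8 = 232 Mb
Time = 232 / 7.5
Time = 30.9333 seconds


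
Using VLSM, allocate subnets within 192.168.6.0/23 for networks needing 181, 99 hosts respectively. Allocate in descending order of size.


181 hosts -> /24 (254 usable): 192.168.6.0/24
99 hosts -> /25 (126 usable): 192.168.7.0/25
Allocation: 192.168.6.0/24 (181 hosts, 254 usable); 192.168.7.0/25 (99 hosts, 126 usable)


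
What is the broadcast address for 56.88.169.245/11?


Network: 56.64.0.0/11
Host bits = 21
Set all host bits to 1:
Broadcast: 56.95.255.255


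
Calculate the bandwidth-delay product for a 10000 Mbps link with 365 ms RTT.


BDP = bandwidth * RTT
= 10000 Mbps * 365 ms
= 10000 * 1e6 * 365 / 1000 bits
= 3650000000 bits
= 456250000 bytes
= 445556.6406 KB
BDP = 3650000000 bits (456250000 bytes)


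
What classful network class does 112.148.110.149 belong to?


First octet: 112
Binary: 01110000
0xxxxxxx -> Class A (1-126)
Class A, default mask 255.0.0.0 (/8)


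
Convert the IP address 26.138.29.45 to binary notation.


26 = 00011010
138 = 10001010
29 = 00011101
45 = 00101101
Binary: 00011010.10001010.00011101.00101101


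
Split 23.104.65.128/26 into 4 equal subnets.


New prefix = 26 + 2 = 28
Each subnet has 16 addresses
  23.104.65.128/28
  23.104.65.144/28
  23.104.65.160/28
  23.104.65.176/28
Subnets: 23.104.65.128/28, 23.104.65.144/28, 23.104.65.160/28, 23.104.65.176/28


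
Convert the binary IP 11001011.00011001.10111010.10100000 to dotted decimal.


11001011 = 203
00011001 = 25
10111010 = 186
10100000 = 160
IP: 203.25.186.160


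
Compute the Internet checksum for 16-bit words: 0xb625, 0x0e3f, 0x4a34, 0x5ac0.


Sum all words (with carry folding):
+ 0xb625 = 0xb625
+ 0x0e3f = 0xc464
+ 0x4a34 = 0x0e99
+ 0x5ac0 = 0x6959
One's complement: ~0x6959
Checksum = 0x96a6


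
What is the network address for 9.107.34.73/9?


IP:   00001001.01101011.00100010.01001001
Mask: 11111111.10000000.00000000.00000000
AND operation:
Net:  00001001.00000000.00000000.00000000
Network: 9.0.0.0/9


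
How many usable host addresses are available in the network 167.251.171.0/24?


Host bits = 32 - 24 = 8
Total addresses = 2^8 = 256
Usable = total - 2 (network and broadcast)
Usable hosts: 254


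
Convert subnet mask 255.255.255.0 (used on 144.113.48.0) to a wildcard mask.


Subnet mask: 255.255.255.0
Wildcard = 255.255.255.255 - subnet mask
255 - 255 = 0
255 - 255 = 0
255 - 255 = 0
255 - 0 = 255
Wildcard: 0.0.0.255


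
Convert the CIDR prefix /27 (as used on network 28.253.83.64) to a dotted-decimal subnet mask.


/27 means 27 network bits, 5 host bits
Binary: 11111111111111111111111111100000
Mask: 255.255.255.224


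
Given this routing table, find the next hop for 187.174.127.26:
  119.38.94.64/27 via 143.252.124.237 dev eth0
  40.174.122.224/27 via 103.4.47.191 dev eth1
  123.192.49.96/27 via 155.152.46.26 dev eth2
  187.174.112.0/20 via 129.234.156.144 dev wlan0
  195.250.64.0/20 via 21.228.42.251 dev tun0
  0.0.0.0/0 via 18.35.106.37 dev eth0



Longest prefix match for 187.174.127.26:
  /27 119.38.94.64: no
  /27 40.174.122.224: no
  /27 123.192.49.96: no
  /20 187.174.112.0: MATCH
  /20 195.250.64.0: no
  /0 0.0.0.0: MATCH
Selected: next-hop 129.234.156.144 via wlan0 (matched /20)


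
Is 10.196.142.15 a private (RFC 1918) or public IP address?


RFC 1918 private ranges:
  10.0.0.0/8 (10.0.0.0 - 10.255.255.255)
  172.16.0.0/12 (172.16.0.0 - 172.31.255.255)
  192.168.0.0/16 (192.168.0.0 - 192.168.255.255)
Private (in 10.0.0.0/8)


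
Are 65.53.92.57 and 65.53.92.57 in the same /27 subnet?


Mask: 255.255.255.224
65.53.92.57 AND mask = 65.53.92.32
65.53.92.57 AND mask = 65.53.92.32
Yes, same subnet (65.53.92.32)


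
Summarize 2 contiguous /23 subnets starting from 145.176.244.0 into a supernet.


Original prefix: /23
Number of subnets: 2 = 2^1
New prefix = 23 - 1 = 22
Supernet: 145.176.244.0/22


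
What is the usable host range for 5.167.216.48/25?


Network: 5.167.216.0
Broadcast: 5.167.216.127
First usable = network + 1
Last usable = broadcast - 1
Range: 5.167.216.1 to 5.167.216.126


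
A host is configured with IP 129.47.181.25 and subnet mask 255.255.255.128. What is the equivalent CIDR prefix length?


Binary: 11111111.11111111.11111111.10000000
Count leading 1s
Prefix: /25


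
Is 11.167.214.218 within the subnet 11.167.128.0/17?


Subnet network: 11.167.128.0
Test IP AND mask: 11.167.128.0
Yes, 11.167.214.218 is in 11.167.128.0/17


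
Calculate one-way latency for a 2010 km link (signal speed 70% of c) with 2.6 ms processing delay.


Speed = 0.7 * 3e5 km/s = 210000 km/s
Propagation delay = 2010 / 210000 = 0.0096 s = 9.5714 ms
Processing delay = 2.6 ms
Total one-way latency = 12.1714 ms


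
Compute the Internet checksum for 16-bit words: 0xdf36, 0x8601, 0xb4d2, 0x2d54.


Sum all words (with carry folding):
+ 0xdf36 = 0xdf36
+ 0x8601 = 0x6538
+ 0xb4d2 = 0x1a0b
+ 0x2d54 = 0x475f
One's complement: ~0x475f
Checksum = 0xb8a0


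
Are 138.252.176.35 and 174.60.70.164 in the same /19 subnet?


Mask: 255.255.224.0
138.252.176.35 AND mask = 138.252.160.0
174.60.70.164 AND mask = 174.60.64.0
No, different subnets (138.252.160.0 vs 174.60.64.0)


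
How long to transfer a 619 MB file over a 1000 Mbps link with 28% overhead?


Effective throughput = 1000 * (1 - 28/100) = 720 Mbps
File size in Mb = 619 * 8 = 4952 Mb
Time = 4952 / 720
Time = 6.8778 seconds


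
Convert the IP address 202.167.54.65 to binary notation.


202 = 11001010
167 = 10100111
54 = 00110110
65 = 01000001
Binary: 11001010.10100111.00110110.01000001


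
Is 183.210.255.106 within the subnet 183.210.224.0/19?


Subnet network: 183.210.224.0
Test IP AND mask: 183.210.224.0
Yes, 183.210.255.106 is in 183.210.224.0/19


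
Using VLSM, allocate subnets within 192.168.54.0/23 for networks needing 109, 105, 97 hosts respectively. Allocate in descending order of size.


109 hosts -> /25 (126 usable): 192.168.54.0/25
105 hosts -> /25 (126 usable): 192.168.54.128/25
97 hosts -> /25 (126 usable): 192.168.55.0/25
Allocation: 192.168.54.0/25 (109 hosts, 126 usable); 192.168.54.128/25 (105 hosts, 126 usable); 192.168.55.0/25 (97 hosts, 126 usable)


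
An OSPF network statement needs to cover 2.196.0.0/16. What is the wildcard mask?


Subnet mask: 255.255.0.0
Wildcard = 255.255.255.255 - subnet mask
255 - 255 = 0
255 - 255 = 0
255 - 0 = 255
255 - 0 = 255
Wildcard: 0.0.255.255


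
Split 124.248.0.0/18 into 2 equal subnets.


New prefix = 18 + 1 = 19
Each subnet has 8192 addresses
  124.248.0.0/19
  124.248.32.0/19
Subnets: 124.248.0.0/19, 124.248.32.0/19


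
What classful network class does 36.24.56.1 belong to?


First octet: 36
Binary: 00100100
0xxxxxxx -> Class A (1-126)
Class A, default mask 255.0.0.0 (/8)


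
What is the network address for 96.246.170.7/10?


IP:   01100000.11110110.10101010.00000111
Mask: 11111111.11000000.00000000.00000000
AND operation:
Net:  01100000.11000000.00000000.00000000
Network: 96.192.0.0/10


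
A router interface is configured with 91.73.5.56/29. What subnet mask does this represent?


/29 means 29 network bits, 3 host bits
Binary: 11111111111111111111111111111000
Mask: 255.255.255.248


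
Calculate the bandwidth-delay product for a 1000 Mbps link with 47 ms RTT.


BDP = bandwidth * RTT
= 1000 Mbps * 47 ms
= 1000 * 1e6 * 47 / 1000 bits
= 47000000 bits
= 5875000 bytes
= 5737.3047 KB
BDP = 47000000 bits (5875000 bytes)


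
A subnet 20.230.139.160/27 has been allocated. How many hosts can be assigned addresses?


Host bits = 32 - 27 = 5
Total addresses = 2^5 = 32
Usable = total - 2 (network and broadcast)
Usable hosts: 30


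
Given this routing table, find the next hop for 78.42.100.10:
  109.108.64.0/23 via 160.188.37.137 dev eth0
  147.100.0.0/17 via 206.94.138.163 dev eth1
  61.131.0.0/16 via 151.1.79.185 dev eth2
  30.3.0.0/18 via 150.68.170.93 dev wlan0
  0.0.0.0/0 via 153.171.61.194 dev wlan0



Longest prefix match for 78.42.100.10:
  /23 109.108.64.0: no
  /17 147.100.0.0: no
  /16 61.131.0.0: no
  /18 30.3.0.0: no
  /0 0.0.0.0: MATCH
Selected: next-hop 153.171.61.194 via wlan0 (matched /0)


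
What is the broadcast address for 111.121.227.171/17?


Network: 111.121.128.0/17
Host bits = 15
Set all host bits to 1:
Broadcast: 111.121.255.255


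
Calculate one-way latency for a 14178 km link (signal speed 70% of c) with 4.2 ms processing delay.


Speed = 0.7 * 3e5 km/s = 210000 km/s
Propagation delay = 14178 / 210000 = 0.0675 s = 67.5143 ms
Processing delay = 4.2 ms
Total one-way latency = 71.7143 ms


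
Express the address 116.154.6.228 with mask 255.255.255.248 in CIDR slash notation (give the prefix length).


Binary: 11111111.11111111.11111111.11111000
Count leading 1s
Prefix: /29


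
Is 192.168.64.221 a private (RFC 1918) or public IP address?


RFC 1918 private ranges:
  10.0.0.0/8 (10.0.0.0 - 10.255.255.255)
  172.16.0.0/12 (172.16.0.0 - 172.31.255.255)
  192.168.0.0/16 (192.168.0.0 - 192.168.255.255)
Private (in 192.168.0.0/16)


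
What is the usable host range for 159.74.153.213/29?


Network: 159.74.153.208
Broadcast: 159.74.153.215
First usable = network + 1
Last usable = broadcast - 1
Range: 159.74.153.209 to 159.74.153.214


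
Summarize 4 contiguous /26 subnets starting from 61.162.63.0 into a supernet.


Original prefix: /26
Number of subnets: 4 = 2^2
New prefix = 26 - 2 = 24
Supernet: 61.162.63.0/24


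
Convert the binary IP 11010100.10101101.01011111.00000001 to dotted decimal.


11010100 = 212
10101101 = 173
01011111 = 95
00000001 = 1
IP: 212.173.95.1


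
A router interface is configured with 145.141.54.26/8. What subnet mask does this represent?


/8 means 8 network bits, 24 host bits
Binary: 11111111000000000000000000000000
Mask: 255.0.0.0


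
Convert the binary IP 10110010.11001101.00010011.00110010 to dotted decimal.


10110010 = 178
11001101 = 205
00010011 = 19
00110010 = 50
IP: 178.205.19.50


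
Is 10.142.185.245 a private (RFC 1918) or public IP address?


RFC 1918 private ranges:
  10.0.0.0/8 (10.0.0.0 - 10.255.255.255)
  172.16.0.0/12 (172.16.0.0 - 172.31.255.255)
  192.168.0.0/16 (192.168.0.0 - 192.168.255.255)
Private (in 10.0.0.0/8)


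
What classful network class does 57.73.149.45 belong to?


First octet: 57
Binary: 00111001
0xxxxxxx -> Class A (1-126)
Class A, default mask 255.0.0.0 (/8)


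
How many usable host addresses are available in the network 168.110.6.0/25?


Host bits = 32 - 25 = 7
Total addresses = 2^7 = 128
Usable = total - 2 (network and broadcast)
Usable hosts: 126


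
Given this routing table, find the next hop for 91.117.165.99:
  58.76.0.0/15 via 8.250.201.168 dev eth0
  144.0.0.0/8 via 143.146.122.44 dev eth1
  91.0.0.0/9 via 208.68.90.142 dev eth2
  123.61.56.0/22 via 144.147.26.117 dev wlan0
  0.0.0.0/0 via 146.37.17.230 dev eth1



Longest prefix match for 91.117.165.99:
  /15 58.76.0.0: no
  /8 144.0.0.0: no
  /9 91.0.0.0: MATCH
  /22 123.61.56.0: no
  /0 0.0.0.0: MATCH
Selected: next-hop 208.68.90.142 via eth2 (matched /9)


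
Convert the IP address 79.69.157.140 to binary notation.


79 = 01001111
69 = 01000101
157 = 10011101
140 = 10001100
Binary: 01001111.01000101.10011101.10001100


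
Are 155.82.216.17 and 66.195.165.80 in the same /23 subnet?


Mask: 255.255.254.0
155.82.216.17 AND mask = 155.82.216.0
66.195.165.80 AND mask = 66.195.164.0
No, different subnets (155.82.216.0 vs 66.195.164.0)


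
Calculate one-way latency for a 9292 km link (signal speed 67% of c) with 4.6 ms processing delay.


Speed = 0.67 * 3e5 km/s = 201000 km/s
Propagation delay = 9292 / 201000 = 0.0462 s = 46.2289 ms
Processing delay = 4.6 ms
Total one-way latency = 50.8289 ms


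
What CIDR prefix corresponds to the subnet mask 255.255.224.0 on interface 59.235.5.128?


Binary: 11111111.11111111.11100000.00000000
Count leading 1s
Prefix: /19


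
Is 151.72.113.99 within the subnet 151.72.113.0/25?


Subnet network: 151.72.113.0
Test IP AND mask: 151.72.113.0
Yes, 151.72.113.99 is in 151.72.113.0/25


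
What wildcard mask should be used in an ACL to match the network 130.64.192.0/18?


Subnet mask: 255.255.192.0
Wildcard = 255.255.255.255 - subnet mask
255 - 255 = 0
255 - 255 = 0
255 - 192 = 63
255 - 0 = 255
Wildcard: 0.0.63.255


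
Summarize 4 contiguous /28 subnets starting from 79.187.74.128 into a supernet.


Original prefix: /28
Number of subnets: 4 = 2^2
New prefix = 28 - 2 = 26
Supernet: 79.187.74.128/26


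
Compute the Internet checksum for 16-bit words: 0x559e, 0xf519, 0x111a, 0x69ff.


Sum all words (with carry folding):
+ 0x559e = 0x559e
+ 0xf519 = 0x4ab8
+ 0x111a = 0x5bd2
+ 0x69ff = 0xc5d1
One's complement: ~0xc5d1
Checksum = 0x3a2e


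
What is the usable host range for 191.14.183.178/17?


Network: 191.14.128.0
Broadcast: 191.14.255.255
First usable = network + 1
Last usable = broadcast - 1
Range: 191.14.128.1 to 191.14.255.254


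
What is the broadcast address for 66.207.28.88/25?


Network: 66.207.28.0/25
Host bits = 7
Set all host bits to 1:
Broadcast: 66.207.28.127


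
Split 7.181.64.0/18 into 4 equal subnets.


New prefix = 18 + 2 = 20
Each subnet has 4096 addresses
  7.181.64.0/20
  7.181.80.0/20
  7.181.96.0/20
  7.181.112.0/20
Subnets: 7.181.64.0/20, 7.181.80.0/20, 7.181.96.0/20, 7.181.112.0/20


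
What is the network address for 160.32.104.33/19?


IP:   10100000.00100000.01101000.00100001
Mask: 11111111.11111111.11100000.00000000
AND operation:
Net:  10100000.00100000.01100000.00000000
Network: 160.32.96.0/19


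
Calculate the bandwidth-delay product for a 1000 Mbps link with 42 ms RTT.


BDP = bandwidth * RTT
= 1000 Mbps * 42 ms
= 1000 * 1e6 * 42 / 1000 bits
= 42000000 bits
= 5250000 bytes
= 5126.9531 KB
BDP = 42000000 bits (5250000 bytes)


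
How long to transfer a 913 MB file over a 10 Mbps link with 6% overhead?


Effective throughput = 10 * (1 - 6/100) = 9.4 Mbps
File size in Mb = 913 * 8 = 7304 Mb
Time = 7304 / 9.4
Time = 777.0213 seconds


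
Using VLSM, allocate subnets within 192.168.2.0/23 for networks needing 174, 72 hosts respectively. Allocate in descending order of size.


174 hosts -> /24 (254 usable): 192.168.2.0/24
72 hosts -> /25 (126 usable): 192.168.3.0/25
Allocation: 192.168.2.0/24 (174 hosts, 254 usable); 192.168.3.0/25 (72 hosts, 126 usable)


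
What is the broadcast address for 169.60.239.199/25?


Network: 169.60.239.128/25
Host bits = 7
Set all host bits to 1:
Broadcast: 169.60.239.255


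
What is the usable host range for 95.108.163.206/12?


Network: 95.96.0.0
Broadcast: 95.111.255.255
First usable = network + 1
Last usable = broadcast - 1
Range: 95.96.0.1 to 95.111.255.254


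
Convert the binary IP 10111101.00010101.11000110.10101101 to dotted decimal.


10111101 = 189
00010101 = 21
11000110 = 198
10101101 = 173
IP: 189.21.198.173


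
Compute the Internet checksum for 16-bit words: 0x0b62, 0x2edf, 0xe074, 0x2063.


Sum all words (with carry folding):
+ 0x0b62 = 0x0b62
+ 0x2edf = 0x3a41
+ 0xe074 = 0x1ab6
+ 0x2063 = 0x3b19
One's complement: ~0x3b19
Checksum = 0xc4e6


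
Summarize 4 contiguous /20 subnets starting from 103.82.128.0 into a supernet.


Original prefix: /20
Number of subnets: 4 = 2^2
New prefix = 20 - 2 = 18
Supernet: 103.82.128.0/18


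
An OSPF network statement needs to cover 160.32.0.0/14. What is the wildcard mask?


Subnet mask: 255.252.0.0
Wildcard = 255.255.255.255 - subnet mask
255 - 255 = 0
255 - 252 = 3
255 - 0 = 255
255 - 0 = 255
Wildcard: 0.3.255.255


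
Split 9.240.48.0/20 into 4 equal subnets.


New prefix = 20 + 2 = 22
Each subnet has 1024 addresses
  9.240.48.0/22
  9.240.52.0/22
  9.240.56.0/22
  9.240.60.0/22
Subnets: 9.240.48.0/22, 9.240.52.0/22, 9.240.56.0/22, 9.240.60.0/22


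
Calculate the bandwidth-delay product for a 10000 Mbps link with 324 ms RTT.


BDP = bandwidth * RTT
= 10000 Mbps * 324 ms
= 10000 * 1e6 * 324 / 1000 bits
= 3240000000 bits
= 405000000 bytes
= 395507.8125 KB
BDP = 3240000000 bits (405000000 bytes)


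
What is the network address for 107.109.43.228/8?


IP:   01101011.01101101.00101011.11100100
Mask: 11111111.00000000.00000000.00000000
AND operation:
Net:  01101011.00000000.00000000.00000000
Network: 107.0.0.0/8


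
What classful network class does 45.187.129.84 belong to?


First octet: 45
Binary: 00101101
0xxxxxxx -> Class A (1-126)
Class A, default mask 255.0.0.0 (/8)


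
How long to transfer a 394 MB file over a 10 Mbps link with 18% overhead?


Effective throughput = 10 * (1 - 18/100) = 8.2 Mbps
File size in Mb = 394 * 8 = 3152 Mb
Time = 3152 / 8.2
Time = 384.3902 seconds


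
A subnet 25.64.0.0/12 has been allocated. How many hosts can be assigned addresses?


Host bits = 32 - 12 = 20
Total addresses = 2^20 = 1048576
Usable = total - 2 (network and broadcast)
Usable hosts: 1048574


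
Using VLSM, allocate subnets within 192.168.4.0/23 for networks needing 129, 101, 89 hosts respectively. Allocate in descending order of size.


129 hosts -> /24 (254 usable): 192.168.4.0/24
101 hosts -> /25 (126 usable): 192.168.5.0/25
89 hosts -> /25 (126 usable): 192.168.5.128/25
Allocation: 192.168.4.0/24 (129 hosts, 254 usable); 192.168.5.0/25 (101 hosts, 126 usable); 192.168.5.128/25 (89 hosts, 126 usable)


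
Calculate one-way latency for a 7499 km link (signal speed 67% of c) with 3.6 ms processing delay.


Speed = 0.67 * 3e5 km/s = 201000 km/s
Propagation delay = 7499 / 201000 = 0.0373 s = 37.3085 ms
Processing delay = 3.6 ms
Total one-way latency = 40.9085 ms


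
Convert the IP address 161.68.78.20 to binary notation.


161 = 10100001
68 = 01000100
78 = 01001110
20 = 00010100
Binary: 10100001.01000100.01001110.00010100


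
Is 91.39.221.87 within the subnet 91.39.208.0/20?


Subnet network: 91.39.208.0
Test IP AND mask: 91.39.208.0
Yes, 91.39.221.87 is in 91.39.208.0/20


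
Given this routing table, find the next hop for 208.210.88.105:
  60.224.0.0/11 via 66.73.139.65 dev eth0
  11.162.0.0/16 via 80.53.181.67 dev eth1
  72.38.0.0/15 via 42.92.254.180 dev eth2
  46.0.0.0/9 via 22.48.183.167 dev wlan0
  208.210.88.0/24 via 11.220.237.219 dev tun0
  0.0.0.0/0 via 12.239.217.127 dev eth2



Longest prefix match for 208.210.88.105:
  /11 60.224.0.0: no
  /16 11.162.0.0: no
  /15 72.38.0.0: no
  /9 46.0.0.0: no
  /24 208.210.88.0: MATCH
  /0 0.0.0.0: MATCH
Selected: next-hop 11.220.237.219 via tun0 (matched /24)


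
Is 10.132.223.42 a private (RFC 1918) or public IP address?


RFC 1918 private ranges:
  10.0.0.0/8 (10.0.0.0 - 10.255.255.255)
  172.16.0.0/12 (172.16.0.0 - 172.31.255.255)
  192.168.0.0/16 (192.168.0.0 - 192.168.255.255)
Private (in 10.0.0.0/8)


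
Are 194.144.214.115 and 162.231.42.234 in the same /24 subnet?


Mask: 255.255.255.0
194.144.214.115 AND mask = 194.144.214.0
162.231.42.234 AND mask = 162.231.42.0
No, different subnets (194.144.214.0 vs 162.231.42.0)


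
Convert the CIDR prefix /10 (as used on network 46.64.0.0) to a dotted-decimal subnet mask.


/10 means 10 network bits, 22 host bits
Binary: 11111111110000000000000000000000
Mask: 255.192.0.0


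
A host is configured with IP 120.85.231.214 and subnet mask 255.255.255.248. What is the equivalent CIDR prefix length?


Binary: 11111111.11111111.11111111.11111000
Count leading 1s
Prefix: /29


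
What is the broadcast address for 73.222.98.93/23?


Network: 73.222.98.0/23
Host bits = 9
Set all host bits to 1:
Broadcast: 73.222.99.255


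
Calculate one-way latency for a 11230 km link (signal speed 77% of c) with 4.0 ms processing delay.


Speed = 0.77 * 3e5 km/s = 231000 km/s
Propagation delay = 11230 / 231000 = 0.0486 s = 48.6147 ms
Processing delay = 4.0 ms
Total one-way latency = 52.6147 ms


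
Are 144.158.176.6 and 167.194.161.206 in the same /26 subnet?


Mask: 255.255.255.192
144.158.176.6 AND mask = 144.158.176.0
167.194.161.206 AND mask = 167.194.161.192
No, different subnets (144.158.176.0 vs 167.194.161.192)


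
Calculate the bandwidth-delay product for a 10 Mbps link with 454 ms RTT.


BDP = bandwidth * RTT
= 10 Mbps * 454 ms
= 10 * 1e6 * 454 / 1000 bits
= 4540000 bits
= 567500 bytes
= 554.1992 KB
BDP = 4540000 bits (567500 bytes)


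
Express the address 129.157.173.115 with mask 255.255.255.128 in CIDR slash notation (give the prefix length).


Binary: 11111111.11111111.11111111.10000000
Count leading 1s
Prefix: /25


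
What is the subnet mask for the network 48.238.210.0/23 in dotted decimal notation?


/23 means 23 network bits, 9 host bits
Binary: 11111111111111111111111000000000
Mask: 255.255.254.0


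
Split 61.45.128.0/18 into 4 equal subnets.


New prefix = 18 + 2 = 20
Each subnet has 4096 addresses
  61.45.128.0/20
  61.45.144.0/20
  61.45.160.0/20
  61.45.176.0/20
Subnets: 61.45.128.0/20, 61.45.144.0/20, 61.45.160.0/20, 61.45.176.0/20


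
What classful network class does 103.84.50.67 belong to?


First octet: 103
Binary: 01100111
0xxxxxxx -> Class A (1-126)
Class A, default mask 255.0.0.0 (/8)


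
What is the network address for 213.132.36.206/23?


IP:   11010101.10000100.00100100.11001110
Mask: 11111111.11111111.11111110.00000000
AND operation:
Net:  11010101.10000100.00100100.00000000
Network: 213.132.36.0/23


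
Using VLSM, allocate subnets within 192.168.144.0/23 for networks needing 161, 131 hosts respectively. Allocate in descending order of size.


161 hosts -> /24 (254 usable): 192.168.144.0/24
131 hosts -> /24 (254 usable): 192.168.145.0/24
Allocation: 192.168.144.0/24 (161 hosts, 254 usable); 192.168.145.0/24 (131 hosts, 254 usable)


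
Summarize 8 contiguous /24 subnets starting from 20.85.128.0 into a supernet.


Original prefix: /24
Number of subnets: 8 = 2^3
New prefix = 24 - 3 = 21
Supernet: 20.85.128.0/21


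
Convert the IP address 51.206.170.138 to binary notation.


51 = 00110011
206 = 11001110
170 = 10101010
138 = 10001010
Binary: 00110011.11001110.10101010.10001010


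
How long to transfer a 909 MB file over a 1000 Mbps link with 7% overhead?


Effective throughput = 1000 * (1 - 7/100) = 930.0 Mbps
File size in Mb = 909 * 8 = 7272 Mb
Time = 7272 / 930.0
Time = 7.8194 seconds


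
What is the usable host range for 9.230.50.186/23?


Network: 9.230.50.0
Broadcast: 9.230.51.255
First usable = network + 1
Last usable = broadcast - 1
Range: 9.230.50.1 to 9.230.51.254


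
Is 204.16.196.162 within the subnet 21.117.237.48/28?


Subnet network: 21.117.237.48
Test IP AND mask: 204.16.196.160
No, 204.16.196.162 is not in 21.117.237.48/28


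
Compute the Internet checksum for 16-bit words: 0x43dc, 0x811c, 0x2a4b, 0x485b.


Sum all words (with carry folding):
+ 0x43dc = 0x43dc
+ 0x811c = 0xc4f8
+ 0x2a4b = 0xef43
+ 0x485b = 0x379f
One's complement: ~0x379f
Checksum = 0xc860


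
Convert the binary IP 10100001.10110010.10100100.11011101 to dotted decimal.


10100001 = 161
10110010 = 178
10100100 = 164
11011101 = 221
IP: 161.178.164.221


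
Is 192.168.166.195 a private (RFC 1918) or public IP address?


RFC 1918 private ranges:
  10.0.0.0/8 (10.0.0.0 - 10.255.255.255)
  172.16.0.0/12 (172.16.0.0 - 172.31.255.255)
  192.168.0.0/16 (192.168.0.0 - 192.168.255.255)
Private (in 192.168.0.0/16)


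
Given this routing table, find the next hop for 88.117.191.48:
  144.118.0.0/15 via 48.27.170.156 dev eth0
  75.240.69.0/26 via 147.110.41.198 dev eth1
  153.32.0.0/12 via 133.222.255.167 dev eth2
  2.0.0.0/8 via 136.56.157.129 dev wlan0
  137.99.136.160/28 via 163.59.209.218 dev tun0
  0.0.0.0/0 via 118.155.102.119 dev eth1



Longest prefix match for 88.117.191.48:
  /15 144.118.0.0: no
  /26 75.240.69.0: no
  /12 153.32.0.0: no
  /8 2.0.0.0: no
  /28 137.99.136.160: no
  /0 0.0.0.0: MATCH
Selected: next-hop 118.155.102.119 via eth1 (matched /0)


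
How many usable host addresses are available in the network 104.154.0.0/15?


Host bits = 32 - 15 = 17
Total addresses = 2^17 = 131072
Usable = total - 2 (network and broadcast)
Usable hosts: 131070


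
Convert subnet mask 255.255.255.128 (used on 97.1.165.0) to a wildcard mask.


Subnet mask: 255.255.255.128
Wildcard = 255.255.255.255 - subnet mask
255 - 255 = 0
255 - 255 = 0
255 - 255 = 0
255 - 128 = 127
Wildcard: 0.0.0.127


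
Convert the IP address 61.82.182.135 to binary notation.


61 = 00111101
82 = 01010010
182 = 10110110
135 = 10000111
Binary: 00111101.01010010.10110110.10000111


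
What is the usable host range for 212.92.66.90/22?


Network: 212.92.64.0
Broadcast: 212.92.67.255
First usable = network + 1
Last usable = broadcast - 1
Range: 212.92.64.1 to 212.92.67.254


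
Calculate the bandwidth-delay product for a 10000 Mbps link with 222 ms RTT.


BDP = bandwidth * RTT
= 10000 Mbps * 222 ms
= 10000 * 1e6 * 222 / 1000 bits
= 2220000000 bits
= 277500000 bytes
= 270996.0938 KB
BDP = 2220000000 bits (277500000 bytes)


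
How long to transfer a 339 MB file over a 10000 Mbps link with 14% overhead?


Effective throughput = 10000 * (1 - 14/100) = 8600 Mbps
File size in Mb = 339 * 8 = 2712 Mb
Time = 2712 / 8600
Time = 0.3153 seconds


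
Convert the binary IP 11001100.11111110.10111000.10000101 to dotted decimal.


11001100 = 204
11111110 = 254
10111000 = 184
10000101 = 133
IP: 204.254.184.133


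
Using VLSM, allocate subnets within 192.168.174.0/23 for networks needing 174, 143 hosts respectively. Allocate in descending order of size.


174 hosts -> /24 (254 usable): 192.168.174.0/24
143 hosts -> /24 (254 usable): 192.168.175.0/24
Allocation: 192.168.174.0/24 (174 hosts, 254 usable); 192.168.175.0/24 (143 hosts, 254 usable)


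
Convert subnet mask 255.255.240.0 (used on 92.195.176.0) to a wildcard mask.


Subnet mask: 255.255.240.0
Wildcard = 255.255.255.255 - subnet mask
255 - 255 = 0
255 - 255 = 0
255 - 240 = 15
255 - 0 = 255
Wildcard: 0.0.15.255


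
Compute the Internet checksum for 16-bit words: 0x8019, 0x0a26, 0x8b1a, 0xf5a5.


Sum all words (with carry folding):
+ 0x8019 = 0x8019
+ 0x0a26 = 0x8a3f
+ 0x8b1a = 0x155a
+ 0xf5a5 = 0x0b00
One's complement: ~0x0b00
Checksum = 0xf4ff


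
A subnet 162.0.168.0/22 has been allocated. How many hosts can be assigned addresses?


Host bits = 32 - 22 = 10
Total addresses = 2^10 = 1024
Usable = total - 2 (network and broadcast)
Usable hosts: 1022


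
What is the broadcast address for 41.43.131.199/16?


Network: 41.43.0.0/16
Host bits = 16
Set all host bits to 1:
Broadcast: 41.43.255.255


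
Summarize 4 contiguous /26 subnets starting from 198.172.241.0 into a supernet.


Original prefix: /26
Number of subnets: 4 = 2^2
New prefix = 26 - 2 = 24
Supernet: 198.172.241.0/24


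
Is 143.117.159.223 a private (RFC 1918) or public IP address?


RFC 1918 private ranges:
  10.0.0.0/8 (10.0.0.0 - 10.255.255.255)
  172.16.0.0/12 (172.16.0.0 - 172.31.255.255)
  192.168.0.0/16 (192.168.0.0 - 192.168.255.255)
Public (not in any RFC 1918 range)


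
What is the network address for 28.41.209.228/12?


IP:   00011100.00101001.11010001.11100100
Mask: 11111111.11110000.00000000.00000000
AND operation:
Net:  00011100.00100000.00000000.00000000
Network: 28.32.0.0/12


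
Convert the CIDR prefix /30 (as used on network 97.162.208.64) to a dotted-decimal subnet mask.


/30 means 30 network bits, 2 host bits
Binary: 11111111111111111111111111111100
Mask: 255.255.255.252


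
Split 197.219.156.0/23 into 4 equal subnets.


New prefix = 23 + 2 = 25
Each subnet has 128 addresses
  197.219.156.0/25
  197.219.156.128/25
  197.219.157.0/25
  197.219.157.128/25
Subnets: 197.219.156.0/25, 197.219.156.128/25, 197.219.157.0/25, 197.219.157.128/25


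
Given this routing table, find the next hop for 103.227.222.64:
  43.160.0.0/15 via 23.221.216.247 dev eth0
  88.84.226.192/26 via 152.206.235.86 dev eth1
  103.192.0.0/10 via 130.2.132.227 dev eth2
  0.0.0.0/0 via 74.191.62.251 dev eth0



Longest prefix match for 103.227.222.64:
  /15 43.160.0.0: no
  /26 88.84.226.192: no
  /10 103.192.0.0: MATCH
  /0 0.0.0.0: MATCH
Selected: next-hop 130.2.132.227 via eth2 (matched /10)


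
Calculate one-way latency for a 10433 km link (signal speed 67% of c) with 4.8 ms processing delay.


Speed = 0.67 * 3e5 km/s = 201000 km/s
Propagation delay = 10433 / 201000 = 0.0519 s = 51.9055 ms
Processing delay = 4.8 ms
Total one-way latency = 56.7055 ms


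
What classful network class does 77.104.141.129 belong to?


First octet: 77
Binary: 01001101
0xxxxxxx -> Class A (1-126)
Class A, default mask 255.0.0.0 (/8)


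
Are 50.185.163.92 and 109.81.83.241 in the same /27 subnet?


Mask: 255.255.255.224
50.185.163.92 AND mask = 50.185.163.64
109.81.83.241 AND mask = 109.81.83.224
No, different subnets (50.185.163.64 vs 109.81.83.224)


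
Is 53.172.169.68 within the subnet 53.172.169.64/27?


Subnet network: 53.172.169.64
Test IP AND mask: 53.172.169.64
Yes, 53.172.169.68 is in 53.172.169.64/27


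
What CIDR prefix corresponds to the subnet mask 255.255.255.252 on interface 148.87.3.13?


Binary: 11111111.11111111.11111111.11111100
Count leading 1s
Prefix: /30


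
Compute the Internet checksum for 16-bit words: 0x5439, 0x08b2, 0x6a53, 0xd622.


Sum all words (with carry folding):
+ 0x5439 = 0x5439
+ 0x08b2 = 0x5ceb
+ 0x6a53 = 0xc73e
+ 0xd622 = 0x9d61
One's complement: ~0x9d61
Checksum = 0x629e


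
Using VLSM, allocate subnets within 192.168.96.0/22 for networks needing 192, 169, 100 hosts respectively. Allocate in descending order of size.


192 hosts -> /24 (254 usable): 192.168.96.0/24
169 hosts -> /24 (254 usable): 192.168.97.0/24
100 hosts -> /25 (126 usable): 192.168.98.0/25
Allocation: 192.168.96.0/24 (192 hosts, 254 usable); 192.168.97.0/24 (169 hosts, 254 usable); 192.168.98.0/25 (100 hosts, 126 usable)


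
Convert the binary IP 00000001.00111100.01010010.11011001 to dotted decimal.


00000001 = 1
00111100 = 60
01010010 = 82
11011001 = 217
IP: 1.60.82.217


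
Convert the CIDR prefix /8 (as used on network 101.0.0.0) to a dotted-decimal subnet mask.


/8 means 8 network bits, 24 host bits
Binary: 11111111000000000000000000000000
Mask: 255.0.0.0


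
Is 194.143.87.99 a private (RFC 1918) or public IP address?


RFC 1918 private ranges:
  10.0.0.0/8 (10.0.0.0 - 10.255.255.255)
  172.16.0.0/12 (172.16.0.0 - 172.31.255.255)
  192.168.0.0/16 (192.168.0.0 - 192.168.255.255)
Public (not in any RFC 1918 range)


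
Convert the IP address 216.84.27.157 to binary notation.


216 = 11011000
84 = 01010100
27 = 00011011
157 = 10011101
Binary: 11011000.01010100.00011011.10011101


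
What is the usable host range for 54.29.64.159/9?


Network: 54.0.0.0
Broadcast: 54.127.255.255
First usable = network + 1
Last usable = broadcast - 1
Range: 54.0.0.1 to 54.127.255.254


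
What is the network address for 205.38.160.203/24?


IP:   11001101.00100110.10100000.11001011
Mask: 11111111.11111111.11111111.00000000
AND operation:
Net:  11001101.00100110.10100000.00000000
Network: 205.38.160.0/24


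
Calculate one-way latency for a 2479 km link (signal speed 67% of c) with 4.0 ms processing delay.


Speed = 0.67 * 3e5 km/s = 201000 km/s
Propagation delay = 2479 / 201000 = 0.0123 s = 12.3333 ms
Processing delay = 4.0 ms
Total one-way latency = 16.3333 ms


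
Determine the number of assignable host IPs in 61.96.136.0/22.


Host bits = 32 - 22 = 10
Total addresses = 2^10 = 1024
Usable = total - 2 (network and broadcast)
Usable hosts: 1022


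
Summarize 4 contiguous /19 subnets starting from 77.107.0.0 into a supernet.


Original prefix: /19
Number of subnets: 4 = 2^2
New prefix = 19 - 2 = 17
Supernet: 77.107.0.0/17


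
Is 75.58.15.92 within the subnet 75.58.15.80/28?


Subnet network: 75.58.15.80
Test IP AND mask: 75.58.15.80
Yes, 75.58.15.92 is in 75.58.15.80/28


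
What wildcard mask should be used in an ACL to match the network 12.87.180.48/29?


Subnet mask: 255.255.255.248
Wildcard = 255.255.255.255 - subnet mask
255 - 255 = 0
255 - 255 = 0
255 - 255 = 0
255 - 248 = 7
Wildcard: 0.0.0.7


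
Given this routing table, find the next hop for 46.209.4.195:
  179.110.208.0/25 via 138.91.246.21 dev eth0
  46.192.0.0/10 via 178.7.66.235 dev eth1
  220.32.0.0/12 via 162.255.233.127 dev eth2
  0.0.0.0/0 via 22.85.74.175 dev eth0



Longest prefix match for 46.209.4.195:
  /25 179.110.208.0: no
  /10 46.192.0.0: MATCH
  /12 220.32.0.0: no
  /0 0.0.0.0: MATCH
Selected: next-hop 178.7.66.235 via eth1 (matched /10)


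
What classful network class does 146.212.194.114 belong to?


First octet: 146
Binary: 10010010
10xxxxxx -> Class B (128-191)
Class B, default mask 255.255.0.0 (/16)


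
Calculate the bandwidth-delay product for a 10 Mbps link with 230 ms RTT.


BDP = bandwidth * RTT
= 10 Mbps * 230 ms
= 10 * 1e6 * 230 / 1000 bits
= 2300000 bits
= 287500 bytes
= 280.7617 KB
BDP = 2300000 bits (287500 bytes)


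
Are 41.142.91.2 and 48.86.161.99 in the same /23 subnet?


Mask: 255.255.254.0
41.142.91.2 AND mask = 41.142.90.0
48.86.161.99 AND mask = 48.86.160.0
No, different subnets (41.142.90.0 vs 48.86.160.0)


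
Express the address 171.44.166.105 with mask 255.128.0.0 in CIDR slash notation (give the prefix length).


Binary: 11111111.10000000.00000000.00000000
Count leading 1s
Prefix: /9


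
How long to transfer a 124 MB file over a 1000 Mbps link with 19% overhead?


Effective throughput = 1000 * (1 - 19/100) = 810 Mbps
File size in Mb = 124 * 8 = 992 Mb
Time = 992 / 810
Time = 1.2247 seconds


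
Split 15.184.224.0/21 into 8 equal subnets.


New prefix = 21 + 3 = 24
Each subnet has 256 addresses
  15.184.224.0/24
  15.184.225.0/24
  15.184.226.0/24
  15.184.227.0/24
  15.184.228.0/24
  15.184.229.0/24
  15.184.230.0/24
  15.184.231.0/24
Subnets: 15.184.224.0/24, 15.184.225.0/24, 15.184.226.0/24, 15.184.227.0/24, 15.184.228.0/24, 15.184.229.0/24, 15.184.230.0/24, 15.184.231.0/24


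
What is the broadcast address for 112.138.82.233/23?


Network: 112.138.82.0/23
Host bits = 9
Set all host bits to 1:
Broadcast: 112.138.83.255


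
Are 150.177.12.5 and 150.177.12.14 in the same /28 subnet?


Mask: 255.255.255.240
150.177.12.5 AND mask = 150.177.12.0
150.177.12.14 AND mask = 150.177.12.0
Yes, same subnet (150.177.12.0)


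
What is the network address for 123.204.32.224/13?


IP:   01111011.11001100.00100000.11100000
Mask: 11111111.11111000.00000000.00000000
AND operation:
Net:  01111011.11001000.00000000.00000000
Network: 123.200.0.0/13


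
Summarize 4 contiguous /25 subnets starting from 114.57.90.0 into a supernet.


Original prefix: /25
Number of subnets: 4 = 2^2
New prefix = 25 - 2 = 23
Supernet: 114.57.90.0/23


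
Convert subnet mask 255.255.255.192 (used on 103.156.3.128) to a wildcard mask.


Subnet mask: 255.255.255.192
Wildcard = 255.255.255.255 - subnet mask
255 - 255 = 0
255 - 255 = 0
255 - 255 = 0
255 - 192 = 63
Wildcard: 0.0.0.63


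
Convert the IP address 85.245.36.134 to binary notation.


85 = 01010101
245 = 11110101
36 = 00100100
134 = 10000110
Binary: 01010101.11110101.00100100.10000110


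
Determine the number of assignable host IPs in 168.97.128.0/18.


Host bits = 32 - 18 = 14
Total addresses = 2^14 = 16384
Usable = total - 2 (network and broadcast)
Usable hosts: 16382


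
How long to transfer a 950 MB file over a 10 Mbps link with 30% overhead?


Effective throughput = 10 * (1 - 30/100) = 7 Mbps
File size in Mb = 950 * 8 = 7600 Mb
Time = 7600 / 7
Time = 1085.7143 seconds


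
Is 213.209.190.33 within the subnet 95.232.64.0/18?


Subnet network: 95.232.64.0
Test IP AND mask: 213.209.128.0
No, 213.209.190.33 is not in 95.232.64.0/18


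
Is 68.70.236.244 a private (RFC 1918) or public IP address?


RFC 1918 private ranges:
  10.0.0.0/8 (10.0.0.0 - 10.255.255.255)
  172.16.0.0/12 (172.16.0.0 - 172.31.255.255)
  192.168.0.0/16 (192.168.0.0 - 192.168.255.255)
Public (not in any RFC 1918 range)


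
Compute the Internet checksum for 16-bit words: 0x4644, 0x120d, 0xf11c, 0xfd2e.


Sum all words (with carry folding):
+ 0x4644 = 0x4644
+ 0x120d = 0x5851
+ 0xf11c = 0x496e
+ 0xfd2e = 0x469d
One's complement: ~0x469d
Checksum = 0xb962


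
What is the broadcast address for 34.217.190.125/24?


Network: 34.217.190.0/24
Host bits = 8
Set all host bits to 1:
Broadcast: 34.217.190.255


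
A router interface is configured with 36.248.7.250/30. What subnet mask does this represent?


/30 means 30 network bits, 2 host bits
Binary: 11111111111111111111111111111100
Mask: 255.255.255.252


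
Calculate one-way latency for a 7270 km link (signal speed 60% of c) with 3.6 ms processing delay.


Speed = 0.6 * 3e5 km/s = 180000 km/s
Propagation delay = 7270 / 180000 = 0.0404 s = 40.3889 ms
Processing delay = 3.6 ms
Total one-way latency = 43.9889 ms


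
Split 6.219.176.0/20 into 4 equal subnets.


New prefix = 20 + 2 = 22
Each subnet has 1024 addresses
  6.219.176.0/22
  6.219.180.0/22
  6.219.184.0/22
  6.219.188.0/22
Subnets: 6.219.176.0/22, 6.219.180.0/22, 6.219.184.0/22, 6.219.188.0/22


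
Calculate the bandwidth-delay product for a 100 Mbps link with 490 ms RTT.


BDP = bandwidth * RTT
= 100 Mbps * 490 ms
= 100 * 1e6 * 490 / 1000 bits
= 49000000 bits
= 6125000 bytes
= 5981.4453 KB
BDP = 49000000 bits (6125000 bytes)


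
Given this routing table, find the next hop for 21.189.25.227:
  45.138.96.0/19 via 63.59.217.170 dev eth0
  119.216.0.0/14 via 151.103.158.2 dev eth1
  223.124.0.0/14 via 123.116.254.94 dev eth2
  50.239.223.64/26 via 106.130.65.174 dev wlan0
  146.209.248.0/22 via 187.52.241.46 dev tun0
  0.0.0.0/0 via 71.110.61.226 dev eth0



Longest prefix match for 21.189.25.227:
  /19 45.138.96.0: no
  /14 119.216.0.0: no
  /14 223.124.0.0: no
  /26 50.239.223.64: no
  /22 146.209.248.0: no
  /0 0.0.0.0: MATCH
Selected: next-hop 71.110.61.226 via eth0 (matched /0)
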